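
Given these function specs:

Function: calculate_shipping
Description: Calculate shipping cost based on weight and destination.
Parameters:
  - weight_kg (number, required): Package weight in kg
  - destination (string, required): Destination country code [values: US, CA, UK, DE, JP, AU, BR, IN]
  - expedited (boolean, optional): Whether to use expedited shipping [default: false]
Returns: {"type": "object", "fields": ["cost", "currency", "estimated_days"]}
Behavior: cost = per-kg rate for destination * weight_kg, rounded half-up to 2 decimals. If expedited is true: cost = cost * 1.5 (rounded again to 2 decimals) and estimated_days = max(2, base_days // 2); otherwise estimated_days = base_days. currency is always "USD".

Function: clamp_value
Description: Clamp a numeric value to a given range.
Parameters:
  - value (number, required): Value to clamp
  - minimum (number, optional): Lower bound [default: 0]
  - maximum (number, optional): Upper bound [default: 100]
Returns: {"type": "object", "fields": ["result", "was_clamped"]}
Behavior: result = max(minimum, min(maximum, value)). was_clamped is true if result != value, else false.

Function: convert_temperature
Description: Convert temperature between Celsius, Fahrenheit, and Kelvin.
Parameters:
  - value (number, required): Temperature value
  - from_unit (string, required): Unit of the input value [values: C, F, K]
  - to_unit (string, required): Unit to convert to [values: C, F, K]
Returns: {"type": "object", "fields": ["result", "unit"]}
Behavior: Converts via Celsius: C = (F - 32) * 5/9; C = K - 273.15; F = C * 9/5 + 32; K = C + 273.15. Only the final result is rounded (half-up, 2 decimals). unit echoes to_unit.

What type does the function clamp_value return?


The clamp_value spec declares Returns: {"type": "object", "fields": ["result", "was_clamped"]}
Type:
object


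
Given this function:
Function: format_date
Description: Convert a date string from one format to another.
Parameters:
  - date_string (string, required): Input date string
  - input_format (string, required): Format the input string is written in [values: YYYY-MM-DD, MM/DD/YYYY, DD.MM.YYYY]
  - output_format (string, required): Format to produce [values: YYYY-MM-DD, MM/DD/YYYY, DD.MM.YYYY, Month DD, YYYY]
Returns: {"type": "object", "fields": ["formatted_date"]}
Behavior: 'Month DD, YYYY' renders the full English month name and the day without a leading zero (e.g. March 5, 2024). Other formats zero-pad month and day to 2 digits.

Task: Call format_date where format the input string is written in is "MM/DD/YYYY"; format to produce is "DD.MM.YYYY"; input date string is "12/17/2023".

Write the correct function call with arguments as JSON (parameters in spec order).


Mapping each described value to its parameter name:
  'Format the input string is written in' -> input_format = "MM/DD/YYYY"
  'Format to produce' -> output_format = "DD.MM.YYYY"
  'Input date string' -> date_string = "12/17/2023"
format_date({"date_string": "12/17/2023", "input_format": "MM/DD/YYYY", "output_format": "DD.MM.YYYY"})


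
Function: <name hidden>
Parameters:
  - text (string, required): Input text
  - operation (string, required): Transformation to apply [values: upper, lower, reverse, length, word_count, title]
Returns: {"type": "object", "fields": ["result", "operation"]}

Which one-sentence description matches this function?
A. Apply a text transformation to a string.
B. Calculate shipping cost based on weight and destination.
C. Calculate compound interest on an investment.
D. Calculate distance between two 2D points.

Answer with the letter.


Parameters text, operation and return ["result", "operation"] fit: Apply a text transformation to a string.
A


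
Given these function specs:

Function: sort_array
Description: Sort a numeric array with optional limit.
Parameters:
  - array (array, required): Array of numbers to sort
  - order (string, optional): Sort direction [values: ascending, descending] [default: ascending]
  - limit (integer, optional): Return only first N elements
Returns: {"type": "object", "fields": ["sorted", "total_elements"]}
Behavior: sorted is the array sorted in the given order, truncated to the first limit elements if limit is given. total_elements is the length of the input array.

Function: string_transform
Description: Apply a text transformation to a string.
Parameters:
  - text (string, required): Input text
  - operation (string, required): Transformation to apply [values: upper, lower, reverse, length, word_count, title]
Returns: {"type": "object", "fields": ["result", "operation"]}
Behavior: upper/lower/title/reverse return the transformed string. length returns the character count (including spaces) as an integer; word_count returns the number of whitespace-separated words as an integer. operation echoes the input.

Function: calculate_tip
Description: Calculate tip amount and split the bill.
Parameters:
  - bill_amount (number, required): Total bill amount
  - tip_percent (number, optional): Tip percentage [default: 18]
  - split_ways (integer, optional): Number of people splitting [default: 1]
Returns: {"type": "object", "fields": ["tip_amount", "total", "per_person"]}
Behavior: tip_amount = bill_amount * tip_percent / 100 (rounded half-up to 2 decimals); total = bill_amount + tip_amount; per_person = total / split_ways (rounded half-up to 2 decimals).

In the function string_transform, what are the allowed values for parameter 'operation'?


The string_transform spec declares:
  - operation (string, required): Transformation to apply [values: upper, lower, reverse, length, word_count, title]
Allowed values:
upper, lower, reverse, length, word_count, title


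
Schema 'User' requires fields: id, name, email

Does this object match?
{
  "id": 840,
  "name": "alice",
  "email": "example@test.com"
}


Checking required fields... All present.
Valid - all required fields present


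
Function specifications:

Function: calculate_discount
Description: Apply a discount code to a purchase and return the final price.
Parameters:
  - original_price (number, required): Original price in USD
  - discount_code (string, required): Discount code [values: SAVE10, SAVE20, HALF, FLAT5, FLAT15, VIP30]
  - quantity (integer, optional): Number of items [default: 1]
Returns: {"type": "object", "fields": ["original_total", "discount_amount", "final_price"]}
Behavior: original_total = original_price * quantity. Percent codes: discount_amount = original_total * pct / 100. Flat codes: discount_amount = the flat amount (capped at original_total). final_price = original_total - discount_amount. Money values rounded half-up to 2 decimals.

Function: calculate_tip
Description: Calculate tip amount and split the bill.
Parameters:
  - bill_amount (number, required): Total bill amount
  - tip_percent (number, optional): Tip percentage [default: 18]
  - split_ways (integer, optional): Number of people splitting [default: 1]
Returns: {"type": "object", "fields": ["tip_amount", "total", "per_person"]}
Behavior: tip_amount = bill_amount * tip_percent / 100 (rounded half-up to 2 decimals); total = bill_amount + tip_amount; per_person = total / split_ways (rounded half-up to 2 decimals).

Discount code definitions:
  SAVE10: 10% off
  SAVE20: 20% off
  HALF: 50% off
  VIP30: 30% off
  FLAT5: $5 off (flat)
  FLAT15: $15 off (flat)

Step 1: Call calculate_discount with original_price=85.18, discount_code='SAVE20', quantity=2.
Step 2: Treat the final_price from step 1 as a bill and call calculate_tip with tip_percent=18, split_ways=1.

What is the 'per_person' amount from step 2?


Step 1: calculate_discount(original_price=85.18, discount_code=SAVE20, quantity=2)
  original_total = 85.18 * 2 = 170.36
  SAVE20 = 20% off: discount_amount = 170.36 * 20/100 = 34.072 -> 34.07
  final_price = 170.36 - 34.07 = 136.29
  -> final_price = 136.29
Step 2: calculate_tip(bill_amount=136.29, tip_percent=18, split_ways=1)
  tip_amount = 136.29 * 18/100 = 24.5322 -> 24.53
  total = 136.29 + 24.53 = 160.82
  per_person = 160.82 / 1 = 160.82 -> 160.82
  -> per_person = 160.82
$160.82


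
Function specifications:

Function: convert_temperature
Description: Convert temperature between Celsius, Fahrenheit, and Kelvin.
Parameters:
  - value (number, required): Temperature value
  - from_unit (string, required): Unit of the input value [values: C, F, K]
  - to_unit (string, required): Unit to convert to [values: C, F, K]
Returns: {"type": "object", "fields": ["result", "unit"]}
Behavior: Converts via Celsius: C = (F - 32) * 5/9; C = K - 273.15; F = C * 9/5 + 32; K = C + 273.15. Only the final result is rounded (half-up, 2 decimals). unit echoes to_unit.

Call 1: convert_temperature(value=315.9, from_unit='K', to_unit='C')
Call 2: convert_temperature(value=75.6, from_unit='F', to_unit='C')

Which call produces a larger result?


Call 1:
  To C: 315.9 - 273.15 = 42.75
  Target is C: 42.75
  Round to 2 decimals: 42.75
  -> 42.75 C
Call 2:
  To C: (75.6 - 32) * 5/9 = 24.222222
  Target is C: 24.222222
  Round to 2 decimals: 24.22
  -> 24.22 C
Call 1 (42.75 C)


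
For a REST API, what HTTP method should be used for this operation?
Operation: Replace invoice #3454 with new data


GET = read, POST = create, PUT = update/replace, DELETE = remove
This operation is an update/replace.
PUT


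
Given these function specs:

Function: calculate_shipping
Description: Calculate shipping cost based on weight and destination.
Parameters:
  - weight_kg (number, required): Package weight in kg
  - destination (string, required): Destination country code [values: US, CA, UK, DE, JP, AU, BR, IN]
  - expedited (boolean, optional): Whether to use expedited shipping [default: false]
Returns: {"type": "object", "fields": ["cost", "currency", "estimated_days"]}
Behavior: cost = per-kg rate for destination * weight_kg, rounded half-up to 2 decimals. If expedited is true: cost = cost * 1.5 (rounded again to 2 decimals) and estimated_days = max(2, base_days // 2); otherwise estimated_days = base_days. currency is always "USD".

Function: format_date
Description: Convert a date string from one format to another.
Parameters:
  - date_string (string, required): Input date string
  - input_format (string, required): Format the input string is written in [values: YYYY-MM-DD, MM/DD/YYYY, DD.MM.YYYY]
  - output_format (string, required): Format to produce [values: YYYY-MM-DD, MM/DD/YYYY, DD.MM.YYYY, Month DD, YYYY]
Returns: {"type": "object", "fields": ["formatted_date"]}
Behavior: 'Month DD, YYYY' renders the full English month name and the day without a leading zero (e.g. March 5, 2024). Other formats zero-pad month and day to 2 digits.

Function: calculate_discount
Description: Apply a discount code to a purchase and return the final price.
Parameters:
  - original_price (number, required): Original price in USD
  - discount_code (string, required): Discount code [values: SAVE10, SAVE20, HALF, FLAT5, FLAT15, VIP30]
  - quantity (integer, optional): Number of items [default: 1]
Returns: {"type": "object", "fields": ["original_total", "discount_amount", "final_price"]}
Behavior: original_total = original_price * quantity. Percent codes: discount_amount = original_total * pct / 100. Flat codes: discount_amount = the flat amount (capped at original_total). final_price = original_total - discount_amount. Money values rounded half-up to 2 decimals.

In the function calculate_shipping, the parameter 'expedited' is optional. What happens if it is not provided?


The calculate_shipping spec declares:
  - expedited (boolean, optional): Whether to use expedited shipping [default: false]
It defaults to false


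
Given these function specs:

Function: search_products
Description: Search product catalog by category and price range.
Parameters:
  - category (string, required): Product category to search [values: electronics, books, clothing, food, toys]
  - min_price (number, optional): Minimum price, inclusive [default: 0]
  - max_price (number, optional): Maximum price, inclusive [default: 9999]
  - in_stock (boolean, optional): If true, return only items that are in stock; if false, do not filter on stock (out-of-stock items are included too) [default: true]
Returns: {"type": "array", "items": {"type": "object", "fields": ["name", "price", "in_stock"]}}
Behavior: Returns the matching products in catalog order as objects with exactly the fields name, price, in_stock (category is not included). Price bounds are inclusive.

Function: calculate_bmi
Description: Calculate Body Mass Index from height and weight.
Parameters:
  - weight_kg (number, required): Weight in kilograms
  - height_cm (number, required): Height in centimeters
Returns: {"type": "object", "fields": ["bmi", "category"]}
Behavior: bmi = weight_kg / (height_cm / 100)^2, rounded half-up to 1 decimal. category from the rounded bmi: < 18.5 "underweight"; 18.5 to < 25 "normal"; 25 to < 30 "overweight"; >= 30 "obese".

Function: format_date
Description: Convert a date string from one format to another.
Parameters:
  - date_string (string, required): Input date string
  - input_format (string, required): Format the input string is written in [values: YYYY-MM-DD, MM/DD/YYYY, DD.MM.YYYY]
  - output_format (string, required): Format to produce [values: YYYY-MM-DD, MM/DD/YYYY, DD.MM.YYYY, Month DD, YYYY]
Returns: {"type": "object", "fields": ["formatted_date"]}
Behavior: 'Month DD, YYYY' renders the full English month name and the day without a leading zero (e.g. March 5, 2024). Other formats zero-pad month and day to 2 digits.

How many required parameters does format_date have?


Parameters of format_date: date_string (required), input_format (required), output_format (required)
Required count:
3


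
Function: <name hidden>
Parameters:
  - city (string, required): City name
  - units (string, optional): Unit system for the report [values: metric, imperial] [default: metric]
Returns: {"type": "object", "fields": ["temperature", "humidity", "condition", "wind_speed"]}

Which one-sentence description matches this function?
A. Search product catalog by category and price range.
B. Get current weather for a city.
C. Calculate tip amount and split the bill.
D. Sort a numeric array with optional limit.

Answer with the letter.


Parameters city, units and return ["temperature", "humidity", "condition", "wind_speed"] fit: Get current weather for a city.
B


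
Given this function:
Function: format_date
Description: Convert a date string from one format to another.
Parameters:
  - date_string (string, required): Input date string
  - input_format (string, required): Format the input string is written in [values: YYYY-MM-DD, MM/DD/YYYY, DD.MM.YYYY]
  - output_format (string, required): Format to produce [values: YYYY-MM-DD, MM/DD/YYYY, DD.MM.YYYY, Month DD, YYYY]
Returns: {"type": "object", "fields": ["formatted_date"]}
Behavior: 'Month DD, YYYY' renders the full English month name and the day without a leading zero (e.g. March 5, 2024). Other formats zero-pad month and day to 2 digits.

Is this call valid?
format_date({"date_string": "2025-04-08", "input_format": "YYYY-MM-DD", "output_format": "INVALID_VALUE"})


Checking parameter values...
Parameter 'output_format' has value 'INVALID_VALUE' not in allowed: YYYY-MM-DD, MM/DD/YYYY, DD.MM.YYYY, Month DD, YYYY
Invalid - 'output_format' must be one of YYYY-MM-DD, MM/DD/YYYY, DD.MM.YYYY, Month DD, YYYY


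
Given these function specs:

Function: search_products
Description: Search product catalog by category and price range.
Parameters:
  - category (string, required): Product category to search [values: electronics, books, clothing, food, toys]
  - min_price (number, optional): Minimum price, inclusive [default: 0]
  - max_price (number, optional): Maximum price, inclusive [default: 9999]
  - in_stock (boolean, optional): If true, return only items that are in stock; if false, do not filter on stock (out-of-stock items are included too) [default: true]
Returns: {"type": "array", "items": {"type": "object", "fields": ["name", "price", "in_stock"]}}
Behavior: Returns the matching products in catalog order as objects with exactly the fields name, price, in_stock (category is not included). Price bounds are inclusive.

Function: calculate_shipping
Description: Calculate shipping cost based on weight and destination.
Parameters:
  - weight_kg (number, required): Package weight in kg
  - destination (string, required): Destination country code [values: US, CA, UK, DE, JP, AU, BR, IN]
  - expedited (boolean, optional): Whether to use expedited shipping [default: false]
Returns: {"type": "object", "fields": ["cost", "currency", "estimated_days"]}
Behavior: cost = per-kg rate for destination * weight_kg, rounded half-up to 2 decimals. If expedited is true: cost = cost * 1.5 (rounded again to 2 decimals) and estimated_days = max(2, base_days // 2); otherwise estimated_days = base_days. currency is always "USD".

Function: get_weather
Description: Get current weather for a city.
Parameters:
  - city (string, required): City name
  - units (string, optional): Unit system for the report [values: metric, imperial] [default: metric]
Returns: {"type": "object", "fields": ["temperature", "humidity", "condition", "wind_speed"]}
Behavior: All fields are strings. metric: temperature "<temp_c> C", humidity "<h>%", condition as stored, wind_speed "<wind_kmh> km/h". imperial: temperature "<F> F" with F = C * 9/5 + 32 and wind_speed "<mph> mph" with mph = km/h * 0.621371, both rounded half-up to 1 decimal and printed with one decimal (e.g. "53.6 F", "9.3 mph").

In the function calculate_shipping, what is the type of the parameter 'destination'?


The calculate_shipping spec declares:
  - destination (string, required): Destination country code [values: US, CA, UK, DE, JP, AU, BR, IN]
Type:
string


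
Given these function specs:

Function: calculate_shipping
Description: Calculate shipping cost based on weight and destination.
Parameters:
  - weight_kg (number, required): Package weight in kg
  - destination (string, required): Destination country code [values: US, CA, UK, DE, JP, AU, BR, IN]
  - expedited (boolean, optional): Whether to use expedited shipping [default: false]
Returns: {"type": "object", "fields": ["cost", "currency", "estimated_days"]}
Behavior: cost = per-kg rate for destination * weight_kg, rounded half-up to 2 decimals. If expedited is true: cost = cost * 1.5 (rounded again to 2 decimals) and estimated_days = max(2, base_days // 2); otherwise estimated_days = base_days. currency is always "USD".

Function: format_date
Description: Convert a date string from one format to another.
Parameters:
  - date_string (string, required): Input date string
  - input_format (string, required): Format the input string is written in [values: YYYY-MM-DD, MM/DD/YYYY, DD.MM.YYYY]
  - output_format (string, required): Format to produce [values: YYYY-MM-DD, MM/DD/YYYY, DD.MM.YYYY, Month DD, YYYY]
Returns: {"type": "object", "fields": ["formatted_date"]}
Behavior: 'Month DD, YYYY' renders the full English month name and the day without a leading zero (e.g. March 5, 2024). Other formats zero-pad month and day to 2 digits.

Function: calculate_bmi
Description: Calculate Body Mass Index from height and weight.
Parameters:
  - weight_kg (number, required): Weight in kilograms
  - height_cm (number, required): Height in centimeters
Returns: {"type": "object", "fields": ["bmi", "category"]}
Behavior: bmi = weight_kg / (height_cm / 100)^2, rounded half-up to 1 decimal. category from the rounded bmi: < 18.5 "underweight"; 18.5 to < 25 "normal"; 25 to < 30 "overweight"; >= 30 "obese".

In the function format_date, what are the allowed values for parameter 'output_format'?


The format_date spec declares:
  - output_format (string, required): Format to produce [values: YYYY-MM-DD, MM/DD/YYYY, DD.MM.YYYY, Month DD, YYYY]
Allowed values:
YYYY-MM-DD, MM/DD/YYYY, DD.MM.YYYY, Month DD, YYYY


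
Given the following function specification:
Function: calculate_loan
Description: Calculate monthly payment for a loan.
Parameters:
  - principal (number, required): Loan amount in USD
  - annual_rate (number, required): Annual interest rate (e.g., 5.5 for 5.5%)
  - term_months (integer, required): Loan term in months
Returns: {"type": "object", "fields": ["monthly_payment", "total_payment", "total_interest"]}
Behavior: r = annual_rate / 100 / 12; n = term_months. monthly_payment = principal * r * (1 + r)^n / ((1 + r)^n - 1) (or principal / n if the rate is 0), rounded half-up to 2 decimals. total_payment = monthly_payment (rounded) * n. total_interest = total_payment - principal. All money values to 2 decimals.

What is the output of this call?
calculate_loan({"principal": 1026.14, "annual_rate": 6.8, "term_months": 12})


r = 6.8 / 100 / 12 = 0.005666666667 (keep full precision)
(1 + r)^12 = 1.07015988
monthly_payment = 1026.14 * 0.005666666667 * 1.07015988 / (1.07015988 - 1) = 88.693973 -> 88.69
total_payment = 88.69 * 12 = 1064.28
total_interest = 1064.28 - 1026.14 = 38.14
Output:
{"monthly_payment": 88.69, "total_payment": 1064.28, "total_interest": 38.14}


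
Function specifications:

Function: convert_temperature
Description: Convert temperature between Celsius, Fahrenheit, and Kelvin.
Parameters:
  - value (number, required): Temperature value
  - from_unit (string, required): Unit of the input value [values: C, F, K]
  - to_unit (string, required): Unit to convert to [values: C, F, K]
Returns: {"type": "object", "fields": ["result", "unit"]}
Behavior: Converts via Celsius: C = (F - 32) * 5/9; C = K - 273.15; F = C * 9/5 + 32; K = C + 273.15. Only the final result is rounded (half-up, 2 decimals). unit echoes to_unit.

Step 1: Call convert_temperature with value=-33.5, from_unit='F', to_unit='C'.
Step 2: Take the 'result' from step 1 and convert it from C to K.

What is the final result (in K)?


Step 1: convert_temperature(value=-33.5, from_unit=F, to_unit=C)
  To C: (-33.5 - 32) * 5/9 = -36.388889
  Target is C: -36.388889
  Round to 2 decimals: -36.39
  -> result = -36.39 C
Step 2: convert_temperature(value=-36.39, from_unit=C, to_unit=K)
  Input already in C: -36.39
  To K: -36.39 + 273.15 = 236.76
  Round to 2 decimals: 236.76
  -> result = 236.76 K
236.76 K


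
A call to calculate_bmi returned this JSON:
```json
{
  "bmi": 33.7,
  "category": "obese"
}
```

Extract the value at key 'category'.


obese


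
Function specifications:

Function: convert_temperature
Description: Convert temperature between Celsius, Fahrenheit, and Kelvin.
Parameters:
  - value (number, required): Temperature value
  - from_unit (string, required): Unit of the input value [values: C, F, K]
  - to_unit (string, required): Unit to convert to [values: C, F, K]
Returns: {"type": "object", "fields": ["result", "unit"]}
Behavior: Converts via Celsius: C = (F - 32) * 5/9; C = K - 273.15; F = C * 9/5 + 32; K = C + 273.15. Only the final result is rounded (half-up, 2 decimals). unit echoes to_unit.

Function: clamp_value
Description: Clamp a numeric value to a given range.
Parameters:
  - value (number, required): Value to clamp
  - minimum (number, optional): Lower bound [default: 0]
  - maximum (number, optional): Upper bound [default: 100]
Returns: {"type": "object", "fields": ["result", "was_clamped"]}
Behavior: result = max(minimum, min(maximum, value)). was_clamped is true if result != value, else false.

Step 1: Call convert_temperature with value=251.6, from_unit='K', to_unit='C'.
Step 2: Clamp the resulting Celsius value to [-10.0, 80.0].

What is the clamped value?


Step 1: convert_temperature(value=251.6, from_unit=K, to_unit=C)
  To C: 251.6 - 273.15 = -21.55
  Target is C: -21.55
  Round to 2 decimals: -21.55
  -> result = -21.55 C
Step 2: clamp_value(value=-21.55, minimum=-10.0, maximum=80.0)
  result = max(-10.0, min(80.0, -21.55)) = max(-10.0, -21.55) = -10.0
  was_clamped = (-10.0 != -21.55) = true
  -> result = -10.0
-10.0


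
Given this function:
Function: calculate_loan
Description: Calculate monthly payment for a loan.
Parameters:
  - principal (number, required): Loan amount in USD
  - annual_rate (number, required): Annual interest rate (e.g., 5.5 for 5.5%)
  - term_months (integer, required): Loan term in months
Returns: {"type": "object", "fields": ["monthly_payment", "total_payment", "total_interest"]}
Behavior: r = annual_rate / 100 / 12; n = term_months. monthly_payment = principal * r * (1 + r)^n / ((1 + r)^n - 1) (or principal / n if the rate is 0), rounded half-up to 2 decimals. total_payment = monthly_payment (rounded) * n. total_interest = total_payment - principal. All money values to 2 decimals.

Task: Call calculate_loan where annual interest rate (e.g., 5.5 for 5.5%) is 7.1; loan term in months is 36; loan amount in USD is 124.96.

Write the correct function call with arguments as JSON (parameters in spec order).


Mapping each described value to its parameter name:
  'Annual interest rate (e.g., 5.5 for 5.5%)' -> annual_rate = 7.1
  'Loan term in months' -> term_months = 36
  'Loan amount in USD' -> principal = 124.96
calculate_loan({"principal": 124.96, "annual_rate": 7.1, "term_months": 36})


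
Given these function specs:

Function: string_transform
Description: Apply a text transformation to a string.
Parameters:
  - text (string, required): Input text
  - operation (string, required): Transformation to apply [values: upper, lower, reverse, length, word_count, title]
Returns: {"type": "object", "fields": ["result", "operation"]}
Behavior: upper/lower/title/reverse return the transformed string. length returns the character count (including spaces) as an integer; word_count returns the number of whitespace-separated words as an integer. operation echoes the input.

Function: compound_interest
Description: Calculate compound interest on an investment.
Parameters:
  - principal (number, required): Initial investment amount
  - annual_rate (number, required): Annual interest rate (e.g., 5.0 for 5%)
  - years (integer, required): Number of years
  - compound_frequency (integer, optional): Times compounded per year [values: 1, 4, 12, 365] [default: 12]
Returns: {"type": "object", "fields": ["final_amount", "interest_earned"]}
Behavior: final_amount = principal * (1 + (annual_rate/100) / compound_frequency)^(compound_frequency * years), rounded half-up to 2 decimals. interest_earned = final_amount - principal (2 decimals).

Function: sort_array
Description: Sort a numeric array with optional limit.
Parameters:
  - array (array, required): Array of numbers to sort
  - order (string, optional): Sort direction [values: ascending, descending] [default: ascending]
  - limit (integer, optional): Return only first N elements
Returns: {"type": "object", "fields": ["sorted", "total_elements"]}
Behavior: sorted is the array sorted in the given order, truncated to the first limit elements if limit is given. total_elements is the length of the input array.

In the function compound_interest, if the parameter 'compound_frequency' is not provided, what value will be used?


The compound_interest spec declares:
  - compound_frequency (integer, optional): Times compounded per year [values: 1, 4, 12, 365] [default: 12]
Default:
12


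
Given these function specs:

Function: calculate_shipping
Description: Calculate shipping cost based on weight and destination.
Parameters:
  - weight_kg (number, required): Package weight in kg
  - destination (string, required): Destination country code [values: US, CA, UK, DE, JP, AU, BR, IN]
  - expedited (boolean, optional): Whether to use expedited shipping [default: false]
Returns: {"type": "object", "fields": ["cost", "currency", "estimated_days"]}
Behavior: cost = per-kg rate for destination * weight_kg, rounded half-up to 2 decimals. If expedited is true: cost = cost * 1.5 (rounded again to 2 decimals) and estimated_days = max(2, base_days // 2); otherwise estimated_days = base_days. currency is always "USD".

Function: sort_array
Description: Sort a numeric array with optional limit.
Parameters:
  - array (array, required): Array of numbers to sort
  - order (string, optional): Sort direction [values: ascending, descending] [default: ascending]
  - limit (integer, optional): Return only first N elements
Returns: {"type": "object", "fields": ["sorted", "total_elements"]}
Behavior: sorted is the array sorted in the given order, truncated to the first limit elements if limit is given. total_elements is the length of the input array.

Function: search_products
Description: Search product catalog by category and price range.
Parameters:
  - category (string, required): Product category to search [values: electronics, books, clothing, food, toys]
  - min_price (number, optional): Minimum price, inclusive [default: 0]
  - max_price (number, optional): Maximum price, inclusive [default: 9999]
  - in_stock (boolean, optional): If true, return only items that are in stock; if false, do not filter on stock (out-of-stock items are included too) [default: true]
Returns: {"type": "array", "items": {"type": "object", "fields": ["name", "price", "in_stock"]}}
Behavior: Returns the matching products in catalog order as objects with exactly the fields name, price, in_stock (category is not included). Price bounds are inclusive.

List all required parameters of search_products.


Parameters of search_products and their required/optional flag:
  category: required
  min_price: optional
  max_price: optional
  in_stock: optional
category


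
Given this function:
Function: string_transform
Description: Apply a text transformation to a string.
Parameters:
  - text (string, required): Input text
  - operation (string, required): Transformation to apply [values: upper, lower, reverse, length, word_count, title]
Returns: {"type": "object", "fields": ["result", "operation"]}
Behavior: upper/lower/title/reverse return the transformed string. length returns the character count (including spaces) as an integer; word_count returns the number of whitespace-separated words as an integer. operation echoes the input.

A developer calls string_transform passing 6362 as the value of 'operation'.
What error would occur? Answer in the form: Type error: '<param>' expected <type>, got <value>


Spec: 'operation' is declared as string; 6362 is an integer.
Type error: 'operation' expected string, got 6362


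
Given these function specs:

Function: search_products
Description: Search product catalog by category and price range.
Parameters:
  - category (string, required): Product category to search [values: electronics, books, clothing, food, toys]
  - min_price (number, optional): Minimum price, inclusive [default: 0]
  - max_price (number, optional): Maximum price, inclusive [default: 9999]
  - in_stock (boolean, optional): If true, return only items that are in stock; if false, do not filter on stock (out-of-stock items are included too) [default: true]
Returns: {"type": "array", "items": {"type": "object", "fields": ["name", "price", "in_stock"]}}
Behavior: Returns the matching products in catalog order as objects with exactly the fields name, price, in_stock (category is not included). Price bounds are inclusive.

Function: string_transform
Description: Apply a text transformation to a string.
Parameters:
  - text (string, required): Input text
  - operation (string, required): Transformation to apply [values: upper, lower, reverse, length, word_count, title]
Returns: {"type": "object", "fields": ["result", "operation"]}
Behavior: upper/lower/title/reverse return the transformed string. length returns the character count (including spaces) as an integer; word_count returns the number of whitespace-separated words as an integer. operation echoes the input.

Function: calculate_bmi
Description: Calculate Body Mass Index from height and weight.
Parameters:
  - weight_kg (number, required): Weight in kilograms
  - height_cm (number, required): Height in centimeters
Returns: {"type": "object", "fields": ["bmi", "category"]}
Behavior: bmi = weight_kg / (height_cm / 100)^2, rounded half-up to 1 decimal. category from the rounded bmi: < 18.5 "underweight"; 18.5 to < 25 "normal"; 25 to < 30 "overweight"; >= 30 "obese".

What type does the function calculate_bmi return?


The calculate_bmi spec declares Returns: {"type": "object", "fields": ["bmi", "category"]}
Type:
object


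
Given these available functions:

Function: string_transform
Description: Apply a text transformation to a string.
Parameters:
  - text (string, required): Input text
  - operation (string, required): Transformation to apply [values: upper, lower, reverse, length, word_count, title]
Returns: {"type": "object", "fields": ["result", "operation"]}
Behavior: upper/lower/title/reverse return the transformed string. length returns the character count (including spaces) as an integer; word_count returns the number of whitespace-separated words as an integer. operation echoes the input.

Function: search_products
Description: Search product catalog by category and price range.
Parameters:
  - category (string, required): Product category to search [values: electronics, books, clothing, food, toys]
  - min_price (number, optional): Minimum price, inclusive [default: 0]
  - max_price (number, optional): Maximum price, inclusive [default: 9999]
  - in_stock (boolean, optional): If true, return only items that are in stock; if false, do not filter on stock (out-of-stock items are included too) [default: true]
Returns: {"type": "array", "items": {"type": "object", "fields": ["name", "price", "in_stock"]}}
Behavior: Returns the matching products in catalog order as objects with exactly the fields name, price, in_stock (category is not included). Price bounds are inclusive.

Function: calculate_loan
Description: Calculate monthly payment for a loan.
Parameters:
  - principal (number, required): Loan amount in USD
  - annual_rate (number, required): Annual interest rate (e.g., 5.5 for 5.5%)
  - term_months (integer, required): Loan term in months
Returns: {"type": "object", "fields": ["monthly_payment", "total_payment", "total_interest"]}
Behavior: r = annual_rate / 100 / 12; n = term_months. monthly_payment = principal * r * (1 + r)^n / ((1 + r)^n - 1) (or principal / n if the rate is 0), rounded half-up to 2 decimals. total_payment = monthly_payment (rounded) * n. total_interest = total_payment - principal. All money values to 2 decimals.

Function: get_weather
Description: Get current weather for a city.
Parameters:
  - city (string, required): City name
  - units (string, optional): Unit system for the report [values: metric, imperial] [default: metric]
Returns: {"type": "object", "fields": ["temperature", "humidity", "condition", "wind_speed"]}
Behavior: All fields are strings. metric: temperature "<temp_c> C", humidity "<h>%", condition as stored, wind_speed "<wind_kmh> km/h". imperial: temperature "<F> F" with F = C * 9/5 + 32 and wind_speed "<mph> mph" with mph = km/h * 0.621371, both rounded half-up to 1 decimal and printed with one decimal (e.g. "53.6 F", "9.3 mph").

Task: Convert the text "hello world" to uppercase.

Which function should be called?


The task needs a function whose description is: Apply a text transformation to a string.
string_transform


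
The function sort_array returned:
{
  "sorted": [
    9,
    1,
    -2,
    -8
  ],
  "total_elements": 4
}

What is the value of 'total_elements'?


4


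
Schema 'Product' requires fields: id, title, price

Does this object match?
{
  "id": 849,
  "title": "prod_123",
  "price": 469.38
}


Checking required fields... All present.
Valid - all required fields present


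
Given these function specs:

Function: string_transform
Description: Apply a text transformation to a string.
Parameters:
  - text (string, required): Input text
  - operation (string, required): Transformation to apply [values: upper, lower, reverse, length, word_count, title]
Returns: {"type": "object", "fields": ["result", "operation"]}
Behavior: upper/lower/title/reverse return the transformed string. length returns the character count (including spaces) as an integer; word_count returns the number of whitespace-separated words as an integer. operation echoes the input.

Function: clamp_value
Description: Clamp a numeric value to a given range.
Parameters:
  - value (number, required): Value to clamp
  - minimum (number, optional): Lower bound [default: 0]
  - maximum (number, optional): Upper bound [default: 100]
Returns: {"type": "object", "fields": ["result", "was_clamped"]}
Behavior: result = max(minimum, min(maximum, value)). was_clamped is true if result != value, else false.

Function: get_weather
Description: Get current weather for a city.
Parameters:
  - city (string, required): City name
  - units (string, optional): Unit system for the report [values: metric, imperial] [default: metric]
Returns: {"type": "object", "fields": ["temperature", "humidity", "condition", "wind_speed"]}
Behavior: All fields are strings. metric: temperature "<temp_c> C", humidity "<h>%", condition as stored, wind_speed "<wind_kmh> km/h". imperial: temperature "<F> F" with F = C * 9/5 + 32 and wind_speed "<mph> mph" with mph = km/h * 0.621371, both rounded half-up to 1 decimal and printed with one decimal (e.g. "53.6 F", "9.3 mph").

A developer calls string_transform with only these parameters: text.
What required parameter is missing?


Required parameters: text, operation
Provided: text
Missing: operation
operation


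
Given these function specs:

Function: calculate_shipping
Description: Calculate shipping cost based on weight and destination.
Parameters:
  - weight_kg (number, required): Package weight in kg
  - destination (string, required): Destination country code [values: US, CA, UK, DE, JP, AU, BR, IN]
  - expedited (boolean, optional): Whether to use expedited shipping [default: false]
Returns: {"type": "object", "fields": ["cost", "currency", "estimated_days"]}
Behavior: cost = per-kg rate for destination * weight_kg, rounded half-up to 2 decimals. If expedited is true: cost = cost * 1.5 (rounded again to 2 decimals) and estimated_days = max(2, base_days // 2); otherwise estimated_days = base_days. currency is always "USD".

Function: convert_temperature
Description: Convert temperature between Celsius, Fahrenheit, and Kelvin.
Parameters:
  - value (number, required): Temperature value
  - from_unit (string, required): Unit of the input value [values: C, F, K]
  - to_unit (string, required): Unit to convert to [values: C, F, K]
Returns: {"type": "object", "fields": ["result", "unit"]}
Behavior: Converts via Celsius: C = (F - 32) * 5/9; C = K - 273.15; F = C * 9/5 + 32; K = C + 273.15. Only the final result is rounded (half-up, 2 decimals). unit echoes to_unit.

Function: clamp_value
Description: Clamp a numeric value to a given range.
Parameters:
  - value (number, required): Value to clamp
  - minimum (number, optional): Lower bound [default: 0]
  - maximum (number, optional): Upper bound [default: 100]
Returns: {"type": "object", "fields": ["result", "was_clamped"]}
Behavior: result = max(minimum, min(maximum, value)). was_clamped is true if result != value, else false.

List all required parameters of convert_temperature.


Parameters of convert_temperature and their required/optional flag:
  value: required
  from_unit: required
  to_unit: required
from_unit, to_unit, value


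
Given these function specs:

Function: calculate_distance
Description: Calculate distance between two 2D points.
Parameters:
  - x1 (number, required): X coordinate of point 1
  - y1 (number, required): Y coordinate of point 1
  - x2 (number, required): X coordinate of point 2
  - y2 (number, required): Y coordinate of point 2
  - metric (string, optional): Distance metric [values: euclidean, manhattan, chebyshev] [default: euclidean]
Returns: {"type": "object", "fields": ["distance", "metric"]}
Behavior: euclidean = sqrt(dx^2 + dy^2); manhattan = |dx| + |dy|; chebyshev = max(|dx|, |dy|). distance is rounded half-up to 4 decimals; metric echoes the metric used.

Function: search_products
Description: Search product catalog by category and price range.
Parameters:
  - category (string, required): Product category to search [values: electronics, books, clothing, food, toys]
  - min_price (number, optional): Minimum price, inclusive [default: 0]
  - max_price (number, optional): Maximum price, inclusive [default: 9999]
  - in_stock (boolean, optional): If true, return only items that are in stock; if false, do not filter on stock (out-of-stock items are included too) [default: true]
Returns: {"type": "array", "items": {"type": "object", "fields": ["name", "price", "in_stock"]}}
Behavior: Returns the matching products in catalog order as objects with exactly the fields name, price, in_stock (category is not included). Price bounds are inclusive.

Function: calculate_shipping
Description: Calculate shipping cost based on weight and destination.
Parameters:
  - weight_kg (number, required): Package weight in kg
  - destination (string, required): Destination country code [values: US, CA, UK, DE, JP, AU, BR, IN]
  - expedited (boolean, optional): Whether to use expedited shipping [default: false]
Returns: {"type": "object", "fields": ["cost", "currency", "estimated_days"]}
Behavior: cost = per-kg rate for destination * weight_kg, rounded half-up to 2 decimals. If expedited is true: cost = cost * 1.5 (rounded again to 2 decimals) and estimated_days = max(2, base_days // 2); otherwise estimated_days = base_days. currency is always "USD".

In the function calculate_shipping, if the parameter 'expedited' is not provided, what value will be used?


The calculate_shipping spec declares:
  - expedited (boolean, optional): Whether to use expedited shipping [default: false]
Default:
false
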